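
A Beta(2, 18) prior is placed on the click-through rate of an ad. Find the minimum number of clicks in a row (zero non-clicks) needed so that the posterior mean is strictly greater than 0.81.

After k clicks and 0 non-clicks the posterior is Beta(2+k, 18), with mean (2+k)/(2+18+k).
Set (2+k)/(20+k) > 0.81 and solve: k > (0.81·20 − 2)/(1 − 0.81) = 74.737.
The smallest integer exceeding 74.737 is 75, and checking k=75: (77)/(95) = 0.8105 > 0.81.

k = 75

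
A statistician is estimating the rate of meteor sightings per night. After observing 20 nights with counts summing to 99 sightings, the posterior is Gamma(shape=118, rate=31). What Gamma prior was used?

Gamma–Poisson conjugacy: posterior shape = α + Σxᵢ, posterior rate = β + n.
So α = 118 − 99 = 19 and β = 31 − 20 = 11.

Gamma(shape=19, rate=11)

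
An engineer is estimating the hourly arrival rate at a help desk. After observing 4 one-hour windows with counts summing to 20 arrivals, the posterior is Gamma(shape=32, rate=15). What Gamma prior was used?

Gamma(shape=12, rate=11)

Gamma–Poisson conjugacy: posterior shape = α + Σxᵢ, posterior rate = β + n.
So α = 32 − 20 = 12 and β = 15 − 4 = 11.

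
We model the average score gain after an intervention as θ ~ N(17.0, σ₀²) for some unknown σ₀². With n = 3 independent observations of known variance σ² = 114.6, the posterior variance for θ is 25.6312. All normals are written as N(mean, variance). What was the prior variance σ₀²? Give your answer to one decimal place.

σ₀² = 77.9

Posterior precision equals prior precision plus data precision: 1/σ_n² = 1/σ₀² + n/σ².
So 1/σ₀² = 1/25.6312 − 3/114.6 = 0.039015 − 0.026178 = 0.012837.
Hence σ₀² = 1/0.012837 ≈ 77.9.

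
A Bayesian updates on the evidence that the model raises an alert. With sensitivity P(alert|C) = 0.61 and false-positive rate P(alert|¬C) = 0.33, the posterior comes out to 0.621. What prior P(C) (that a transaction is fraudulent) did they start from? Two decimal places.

In odds form, posterior odds = prior odds × likelihood ratio, so prior odds = posterior odds ÷ LR.
Posterior odds = 0.621/(1−0.621) = 1.6385. LR = 0.61/0.33 = 1.8485.
Prior odds = 1.6385/1.8485 = 0.8864, so P(C) = 0.8864/(1+0.8864) ≈ 0.47.

P(C) = 0.47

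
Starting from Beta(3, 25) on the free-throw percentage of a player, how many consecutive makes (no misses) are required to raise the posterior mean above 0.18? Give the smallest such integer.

After k makes and 0 misses the posterior is Beta(3+k, 25), with mean (3+k)/(3+25+k).
Set (3+k)/(28+k) > 0.18 and solve: k > (0.18·28 − 3)/(1 − 0.18) = 2.488.
The smallest integer exceeding 2.488 is 3, and checking k=3: (6)/(31) = 0.1935 > 0.18.

k = 3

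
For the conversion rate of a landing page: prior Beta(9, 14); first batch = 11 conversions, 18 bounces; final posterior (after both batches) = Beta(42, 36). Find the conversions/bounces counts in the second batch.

22 conversions and 4 bounces

Because Beta–binomial updating is additive in the counts, the combined data contributed (α_post−α_prior, β_post−β_prior) successes and failures.
Total across both batches: 42−9=33 conversions, 36−14=22 bounces.
Subtract the first batch: 33−11=22 conversions and 22−18=4 bounces.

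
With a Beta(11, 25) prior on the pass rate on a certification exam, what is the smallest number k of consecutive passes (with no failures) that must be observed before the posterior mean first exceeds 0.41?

k = 7

After k passes and 0 failures the posterior is Beta(11+k, 25), with mean (11+k)/(11+25+k).
Set (11+k)/(36+k) > 0.41 and solve: k > (0.41·36 − 11)/(1 − 0.41) = 6.373.
The smallest integer exceeding 6.373 is 7, and checking k=7: (18)/(43) = 0.4186 > 0.41.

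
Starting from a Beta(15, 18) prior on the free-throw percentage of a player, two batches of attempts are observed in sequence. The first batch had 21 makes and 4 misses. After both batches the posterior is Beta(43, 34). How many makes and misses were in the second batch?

7 makes and 12 misses

Sequential conjugate updates are equivalent to a single update on the pooled data, so total successes = posterior α − prior α and total failures = posterior β − prior β.
Total across both batches: 43−15=28 makes, 34−18=16 misses.
Subtract the first batch: 28−21=7 makes and 16−4=12 misses.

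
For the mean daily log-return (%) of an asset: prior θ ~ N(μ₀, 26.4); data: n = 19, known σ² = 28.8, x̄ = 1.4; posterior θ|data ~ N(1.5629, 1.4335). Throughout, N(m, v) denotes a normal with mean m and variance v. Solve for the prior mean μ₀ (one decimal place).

With known observation variance, the Normal–Normal posterior has precision τ_n = τ₀ + n/σ² and mean μ_n = (τ₀μ₀ + (n/σ²)x̄)/τ_n.
Here τ₀ = 1/26.4 = 0.037879 and τ_data = 19/28.8 = 0.659722, so τ_n = 0.697601.
Rearranging for μ₀: μ₀ = (μ_n·τ_n − τ_data·x̄)/τ₀ = (1.5629·0.697601 − 0.659722·1.4) / 0.037879 = 0.166670/0.037879 ≈ 4.4.

μ₀ = 4.4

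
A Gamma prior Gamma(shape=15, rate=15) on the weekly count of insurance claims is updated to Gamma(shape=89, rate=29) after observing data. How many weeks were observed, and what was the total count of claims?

Gamma–Poisson conjugacy: posterior shape = α + Σxᵢ, posterior rate = β + n.
Matching: Σxᵢ = 89 − 15 = 74 and n = 29 − 15 = 14.

n = 14 weeks with total 74 claims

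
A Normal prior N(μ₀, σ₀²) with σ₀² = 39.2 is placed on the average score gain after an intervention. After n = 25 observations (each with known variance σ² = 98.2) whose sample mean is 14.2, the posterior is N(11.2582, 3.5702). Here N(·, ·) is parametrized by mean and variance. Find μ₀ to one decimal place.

With known observation variance, the Normal–Normal posterior has precision τ_n = τ₀ + n/σ² and mean μ_n = (τ₀μ₀ + (n/σ²)x̄)/τ_n.
Here τ₀ = 1/39.2 = 0.025510 and τ_data = 25/98.2 = 0.254582, so τ_n = 0.280092.
Rearranging for μ₀: μ₀ = (μ_n·τ_n − τ_data·x̄)/τ₀ = (11.2582·0.280092 − 0.254582·14.2) / 0.025510 = -0.461733/0.025510 ≈ -18.1.

μ₀ = -18.1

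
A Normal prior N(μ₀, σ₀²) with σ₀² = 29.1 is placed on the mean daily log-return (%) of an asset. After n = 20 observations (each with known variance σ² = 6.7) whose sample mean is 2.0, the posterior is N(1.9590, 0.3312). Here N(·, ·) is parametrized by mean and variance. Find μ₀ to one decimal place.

μ₀ = -1.6

The posterior mean is a precision-weighted average: μ_n = (τ₀μ₀ + τ_data·x̄)/(τ₀+τ_data), with τ₀=1/σ₀² and τ_data=n/σ².
Here τ₀ = 1/29.1 = 0.034364 and τ_data = 20/6.7 = 2.985075, so τ_n = 3.019439.
Rearranging for μ₀: μ₀ = (μ_n·τ_n − τ_data·x̄)/τ₀ = (1.9590·3.019439 − 2.985075·2.0) / 0.034364 = -0.055069/0.034364 ≈ -1.6.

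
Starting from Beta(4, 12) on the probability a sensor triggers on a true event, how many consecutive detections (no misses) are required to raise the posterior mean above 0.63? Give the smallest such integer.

After k detections and 0 misses the posterior is Beta(4+k, 12), with mean (4+k)/(4+12+k).
Set (4+k)/(16+k) > 0.63 and solve: k > (0.63·16 − 4)/(1 − 0.63) = 16.432.
The smallest integer exceeding 16.432 is 17, and checking k=17: (21)/(33) = 0.6364 > 0.63.

k = 17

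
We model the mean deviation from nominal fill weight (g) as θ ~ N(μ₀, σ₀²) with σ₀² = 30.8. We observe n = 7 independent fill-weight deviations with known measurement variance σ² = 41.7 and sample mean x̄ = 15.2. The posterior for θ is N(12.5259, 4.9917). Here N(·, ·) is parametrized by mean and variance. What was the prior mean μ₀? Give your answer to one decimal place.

With known observation variance, the Normal–Normal posterior has precision τ_n = τ₀ + n/σ² and mean μ_n = (τ₀μ₀ + (n/σ²)x̄)/τ_n.
Here τ₀ = 1/30.8 = 0.032468 and τ_data = 7/41.7 = 0.167866, so τ_n = 0.200334.
Rearranging for μ₀: μ₀ = (μ_n·τ_n − τ_data·x̄)/τ₀ = (12.5259·0.200334 − 0.167866·15.2) / 0.032468 = -0.042200/0.032468 ≈ -1.3.

μ₀ = -1.3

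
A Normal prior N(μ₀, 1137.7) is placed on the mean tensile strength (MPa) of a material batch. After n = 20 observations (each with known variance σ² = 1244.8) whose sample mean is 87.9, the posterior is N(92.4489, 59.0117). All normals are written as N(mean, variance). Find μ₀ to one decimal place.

The posterior mean is a precision-weighted average: μ_n = (τ₀μ₀ + τ_data·x̄)/(τ₀+τ_data), with τ₀=1/σ₀² and τ_data=n/σ².
Here τ₀ = 1/1137.7 = 0.000879 and τ_data = 20/1244.8 = 0.016067, so τ_n = 0.016946.
Rearranging for μ₀: μ₀ = (μ_n·τ_n − τ_data·x̄)/τ₀ = (92.4489·0.016946 − 0.016067·87.9) / 0.000879 = 0.154350/0.000879 ≈ 175.6.

μ₀ = 175.6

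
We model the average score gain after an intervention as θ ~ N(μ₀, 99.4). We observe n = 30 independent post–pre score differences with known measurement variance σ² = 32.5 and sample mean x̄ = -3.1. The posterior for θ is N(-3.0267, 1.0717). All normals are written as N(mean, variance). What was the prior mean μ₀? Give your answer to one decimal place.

The posterior mean is a precision-weighted average: μ_n = (τ₀μ₀ + τ_data·x̄)/(τ₀+τ_data), with τ₀=1/σ₀² and τ_data=n/σ².
Here τ₀ = 1/99.4 = 0.010060 and τ_data = 30/32.5 = 0.923077, so τ_n = 0.933137.
Rearranging for μ₀: μ₀ = (μ_n·τ_n − τ_data·x̄)/τ₀ = (-3.0267·0.933137 − 0.923077·-3.1) / 0.010060 = 0.037213/0.010060 ≈ 3.7.

μ₀ = 3.7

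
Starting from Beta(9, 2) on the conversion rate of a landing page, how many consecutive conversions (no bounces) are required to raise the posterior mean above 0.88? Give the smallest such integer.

After k conversions and 0 bounces the posterior is Beta(9+k, 2), with mean (9+k)/(9+2+k).
Set (9+k)/(11+k) > 0.88 and solve: k > (0.88·11 − 9)/(1 − 0.88) = 5.667.
The smallest integer exceeding 5.667 is 6.

k = 6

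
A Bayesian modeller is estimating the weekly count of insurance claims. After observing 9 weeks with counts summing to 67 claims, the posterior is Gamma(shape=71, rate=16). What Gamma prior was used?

A Gamma(α, β) prior (rate parametrization) on a Poisson rate with n observations summing to S gives posterior Gamma(α+S, β+n).
So α = 71 − 67 = 4 and β = 16 − 9 = 7.

Gamma(shape=4, rate=7)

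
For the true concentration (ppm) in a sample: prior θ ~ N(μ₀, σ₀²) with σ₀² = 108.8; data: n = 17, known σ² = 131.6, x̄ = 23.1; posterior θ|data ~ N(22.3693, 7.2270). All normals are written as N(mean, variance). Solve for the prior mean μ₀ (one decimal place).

μ₀ = 12.1

With known observation variance, the Normal–Normal posterior has precision τ_n = τ₀ + n/σ² and mean μ_n = (τ₀μ₀ + (n/σ²)x̄)/τ_n.
Here τ₀ = 1/108.8 = 0.009191 and τ_data = 17/131.6 = 0.129179, so τ_n = 0.138370.
Rearranging for μ₀: μ₀ = (μ_n·τ_n − τ_data·x̄)/τ₀ = (22.3693·0.138370 − 0.129179·23.1) / 0.009191 = 0.111205/0.009191 ≈ 12.1.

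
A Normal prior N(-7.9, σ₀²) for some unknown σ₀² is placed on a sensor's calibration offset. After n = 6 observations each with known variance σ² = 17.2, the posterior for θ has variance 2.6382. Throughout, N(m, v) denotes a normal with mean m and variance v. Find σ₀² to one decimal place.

For the Normal–Normal model with known σ², precisions add: τ_n = τ₀ + n/σ².
So 1/σ₀² = 1/2.6382 − 6/17.2 = 0.379046 − 0.348837 = 0.030209.
Hence σ₀² = 1/0.030209 ≈ 33.1.

σ₀² = 33.1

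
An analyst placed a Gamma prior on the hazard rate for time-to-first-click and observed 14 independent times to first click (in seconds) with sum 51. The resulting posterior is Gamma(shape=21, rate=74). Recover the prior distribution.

Gamma(shape=7, rate=23)

For an exponential likelihood with a Gamma(α, β) prior on the rate, n observations with total T give posterior Gamma(α+n, β+T).
So α = 21 − 14 = 7 and β = 74 − 51 = 23.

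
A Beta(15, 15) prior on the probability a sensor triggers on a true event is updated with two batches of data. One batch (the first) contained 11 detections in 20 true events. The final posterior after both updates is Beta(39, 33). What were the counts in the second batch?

Because Beta–binomial updating is additive in the counts, the combined data contributed (α_post−α_prior, β_post−β_prior) successes and failures.
Total across both batches: 39−15=24 detections, 33−15=18 misses.
Subtract the first batch: 24−11=13 detections and 18−9=9 misses.

13 detections and 9 misses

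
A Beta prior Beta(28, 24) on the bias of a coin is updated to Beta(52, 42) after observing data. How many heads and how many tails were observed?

Under Beta–binomial conjugacy the posterior parameters are (a+s, b+f).
So s = 52 − 28 = 24 and f = 42 − 24 = 18.

24 heads and 18 tails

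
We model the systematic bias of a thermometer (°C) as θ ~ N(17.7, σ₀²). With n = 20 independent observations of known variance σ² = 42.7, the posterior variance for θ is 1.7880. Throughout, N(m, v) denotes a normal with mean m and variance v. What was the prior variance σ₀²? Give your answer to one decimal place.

σ₀² = 11.0

For the Normal–Normal model with known σ², precisions add: τ_n = τ₀ + n/σ².
So 1/σ₀² = 1/1.7880 − 20/42.7 = 0.559284 − 0.468384 = 0.090900.
Hence σ₀² = 1/0.090900 ≈ 11.0.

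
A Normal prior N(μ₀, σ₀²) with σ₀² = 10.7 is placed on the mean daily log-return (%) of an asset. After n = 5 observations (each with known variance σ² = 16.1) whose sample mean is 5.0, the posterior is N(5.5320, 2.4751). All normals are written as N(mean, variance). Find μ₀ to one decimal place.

With known observation variance, the Normal–Normal posterior has precision τ_n = τ₀ + n/σ² and mean μ_n = (τ₀μ₀ + (n/σ²)x̄)/τ_n.
Here τ₀ = 1/10.7 = 0.093458 and τ_data = 5/16.1 = 0.310559, so τ_n = 0.404017.
Rearranging for μ₀: μ₀ = (μ_n·τ_n − τ_data·x̄)/τ₀ = (5.5320·0.404017 − 0.310559·5.0) / 0.093458 = 0.682227/0.093458 ≈ 7.3.

μ₀ = 7.3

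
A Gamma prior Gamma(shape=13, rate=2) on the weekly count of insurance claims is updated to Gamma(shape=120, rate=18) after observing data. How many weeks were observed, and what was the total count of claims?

n = 16 weeks with total 107 claims

Gamma–Poisson conjugacy: posterior shape = α + Σxᵢ, posterior rate = β + n.
Matching: Σxᵢ = 120 − 13 = 107 and n = 18 − 2 = 16.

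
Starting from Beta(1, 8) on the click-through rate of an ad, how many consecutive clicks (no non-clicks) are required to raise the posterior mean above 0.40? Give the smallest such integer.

k = 5

After k clicks and 0 non-clicks the posterior is Beta(1+k, 8), with mean (1+k)/(1+8+k).
Set (1+k)/(9+k) > 0.40 and solve: k > (0.40·9 − 1)/(1 − 0.40) = 4.333.
The smallest integer exceeding 4.333 is 5.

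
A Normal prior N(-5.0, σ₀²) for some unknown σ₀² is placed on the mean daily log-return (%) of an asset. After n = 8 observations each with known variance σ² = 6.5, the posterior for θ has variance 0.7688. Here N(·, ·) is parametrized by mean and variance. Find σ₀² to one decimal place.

For the Normal–Normal model with known σ², precisions add: τ_n = τ₀ + n/σ².
So 1/σ₀² = 1/0.7688 − 8/6.5 = 1.300728 − 1.230769 = 0.069959.
Hence σ₀² = 1/0.069959 ≈ 14.3.

σ₀² = 14.3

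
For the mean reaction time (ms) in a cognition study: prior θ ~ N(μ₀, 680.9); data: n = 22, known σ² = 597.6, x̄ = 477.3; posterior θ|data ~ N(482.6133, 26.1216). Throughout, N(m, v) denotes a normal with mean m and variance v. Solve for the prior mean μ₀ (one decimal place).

The posterior mean is a precision-weighted average: μ_n = (τ₀μ₀ + τ_data·x̄)/(τ₀+τ_data), with τ₀=1/σ₀² and τ_data=n/σ².
Here τ₀ = 1/680.9 = 0.001469 and τ_data = 22/597.6 = 0.036814, so τ_n = 0.038283.
Rearranging for μ₀: μ₀ = (μ_n·τ_n − τ_data·x̄)/τ₀ = (482.6133·0.038283 − 0.036814·477.3) / 0.001469 = 0.904563/0.001469 ≈ 615.8.

μ₀ = 615.8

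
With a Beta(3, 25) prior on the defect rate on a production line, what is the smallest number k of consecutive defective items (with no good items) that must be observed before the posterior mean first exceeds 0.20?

After k defective items and 0 good items the posterior is Beta(3+k, 25), with mean (3+k)/(3+25+k).
Set (3+k)/(28+k) > 0.20 and solve: k > (0.20·28 − 3)/(1 − 0.20) = 3.250.
The smallest integer exceeding 3.250 is 4.

k = 4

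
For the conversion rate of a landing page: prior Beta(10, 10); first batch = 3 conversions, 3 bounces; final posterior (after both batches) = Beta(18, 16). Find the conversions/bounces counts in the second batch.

Because Beta–binomial updating is additive in the counts, the combined data contributed (α_post−α_prior, β_post−β_prior) successes and failures.
Total across both batches: 18−10=8 conversions, 16−10=6 bounces.
Subtract the first batch: 8−3=5 conversions and 6−3=3 bounces.

5 conversions and 3 bounces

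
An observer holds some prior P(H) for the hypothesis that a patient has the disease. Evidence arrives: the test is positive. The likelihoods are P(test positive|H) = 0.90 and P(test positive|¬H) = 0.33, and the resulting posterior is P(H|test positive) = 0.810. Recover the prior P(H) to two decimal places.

P(H) = 0.61

In odds form, posterior odds = prior odds × likelihood ratio, so prior odds = posterior odds ÷ LR.
Posterior odds = 0.810/(1−0.810) = 4.2632. LR = 0.90/0.33 = 2.7273.
Prior odds = 4.2632/2.7273 = 1.5632, so P(H) = 1.5632/(1+1.5632) ≈ 0.61.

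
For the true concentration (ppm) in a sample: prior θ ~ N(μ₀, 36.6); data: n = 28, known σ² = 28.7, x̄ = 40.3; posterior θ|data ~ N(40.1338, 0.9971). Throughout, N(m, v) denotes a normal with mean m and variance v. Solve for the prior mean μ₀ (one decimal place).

μ₀ = 34.2

The posterior mean is a precision-weighted average: μ_n = (τ₀μ₀ + τ_data·x̄)/(τ₀+τ_data), with τ₀=1/σ₀² and τ_data=n/σ².
Here τ₀ = 1/36.6 = 0.027322 and τ_data = 28/28.7 = 0.975610, so τ_n = 1.002932.
Rearranging for μ₀: μ₀ = (μ_n·τ_n − τ_data·x̄)/τ₀ = (40.1338·1.002932 − 0.975610·40.3) / 0.027322 = 0.934389/0.027322 ≈ 34.2.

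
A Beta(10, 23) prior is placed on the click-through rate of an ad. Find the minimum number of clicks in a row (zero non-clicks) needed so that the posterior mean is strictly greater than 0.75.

k = 60

After k clicks and 0 non-clicks the posterior is Beta(10+k, 23), with mean (10+k)/(10+23+k).
Set (10+k)/(33+k) > 0.75 and solve: k > (0.75·33 − 10)/(1 − 0.75) = 59.000.
The smallest integer exceeding 59.000 is 60.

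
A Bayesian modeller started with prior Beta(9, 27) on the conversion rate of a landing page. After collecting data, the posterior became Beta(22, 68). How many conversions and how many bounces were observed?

Under Beta–binomial conjugacy the posterior parameters are (α+s, β+f).
So s = 22 − 9 = 13 and f = 68 − 27 = 41.

13 conversions and 41 bounces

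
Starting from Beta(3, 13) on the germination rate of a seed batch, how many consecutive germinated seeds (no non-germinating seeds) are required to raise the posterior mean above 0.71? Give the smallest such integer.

After k germinated seeds and 0 non-germinating seeds the posterior is Beta(3+k, 13), with mean (3+k)/(3+13+k).
Set (3+k)/(16+k) > 0.71 and solve: k > (0.71·16 − 3)/(1 − 0.71) = 28.828.
The smallest integer exceeding 28.828 is 29, and checking k=29: (32)/(45) = 0.7111 > 0.71.

k = 29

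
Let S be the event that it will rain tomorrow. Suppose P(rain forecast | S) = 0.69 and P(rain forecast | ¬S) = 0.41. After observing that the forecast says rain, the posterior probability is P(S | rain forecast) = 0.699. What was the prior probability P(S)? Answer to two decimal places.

P(S) = 0.58

In odds form, posterior odds = prior odds × likelihood ratio, so prior odds = posterior odds ÷ LR.
Posterior odds = 0.699/(1−0.699) = 2.3223. LR = 0.69/0.41 = 1.6829.
Prior odds = 2.3223/1.6829 = 1.3799, so P(S) = 1.3799/(1+1.3799) ≈ 0.58.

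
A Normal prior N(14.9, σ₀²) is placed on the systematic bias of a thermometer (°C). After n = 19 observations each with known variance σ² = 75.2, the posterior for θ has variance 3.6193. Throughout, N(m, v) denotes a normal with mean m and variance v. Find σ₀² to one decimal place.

σ₀² = 42.3

Posterior precision equals prior precision plus data precision: 1/σ_n² = 1/σ₀² + n/σ².
So 1/σ₀² = 1/3.6193 − 19/75.2 = 0.276297 − 0.252660 = 0.023637.
Hence σ₀² = 1/0.023637 ≈ 42.3.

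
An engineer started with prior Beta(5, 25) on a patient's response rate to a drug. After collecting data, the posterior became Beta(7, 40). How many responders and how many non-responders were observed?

Beta is conjugate to the binomial likelihood: posterior = Beta(a+s, b+f).
Match parameters: s=7−5=2, f=40−25=15.

2 responders and 15 non-responders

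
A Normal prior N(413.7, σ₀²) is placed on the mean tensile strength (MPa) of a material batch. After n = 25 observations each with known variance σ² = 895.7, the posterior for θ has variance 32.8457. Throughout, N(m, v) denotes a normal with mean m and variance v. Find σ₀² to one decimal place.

Posterior precision equals prior precision plus data precision: 1/σ_n² = 1/σ₀² + n/σ².
So 1/σ₀² = 1/32.8457 − 25/895.7 = 0.030445 − 0.027911 = 0.002534.
Hence σ₀² = 1/0.002534 ≈ 394.6.

σ₀² = 394.6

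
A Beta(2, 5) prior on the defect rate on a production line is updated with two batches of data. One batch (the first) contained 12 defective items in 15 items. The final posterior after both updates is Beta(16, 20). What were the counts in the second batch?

2 defective items and 12 good items

Because Beta–binomial updating is additive in the counts, the combined data contributed (α_post−α_prior, β_post−β_prior) successes and failures.
Total across both batches: 16−2=14 defective items, 20−5=15 good items.
Subtract the first batch: 14−12=2 defective items and 15−3=12 good items.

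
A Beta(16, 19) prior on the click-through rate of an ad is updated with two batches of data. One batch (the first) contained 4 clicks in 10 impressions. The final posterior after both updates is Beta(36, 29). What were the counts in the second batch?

16 clicks and 4 non-clicks

Sequential conjugate updates are equivalent to a single update on the pooled data, so total successes = posterior α − prior α and total failures = posterior β − prior β.
Total across both batches: 36−16=20 clicks, 29−19=10 non-clicks.
Subtract the first batch: 20−4=16 clicks and 10−6=4 non-clicks.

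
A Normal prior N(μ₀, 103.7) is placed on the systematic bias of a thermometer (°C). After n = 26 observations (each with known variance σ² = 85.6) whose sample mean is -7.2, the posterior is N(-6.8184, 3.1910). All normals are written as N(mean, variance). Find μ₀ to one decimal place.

μ₀ = 5.2

The posterior mean is a precision-weighted average: μ_n = (τ₀μ₀ + τ_data·x̄)/(τ₀+τ_data), with τ₀=1/σ₀² and τ_data=n/σ².
Here τ₀ = 1/103.7 = 0.009643 and τ_data = 26/85.6 = 0.303738, so τ_n = 0.313381.
Rearranging for μ₀: μ₀ = (μ_n·τ_n − τ_data·x̄)/τ₀ = (-6.8184·0.313381 − 0.303738·-7.2) / 0.009643 = 0.050157/0.009643 ≈ 5.2.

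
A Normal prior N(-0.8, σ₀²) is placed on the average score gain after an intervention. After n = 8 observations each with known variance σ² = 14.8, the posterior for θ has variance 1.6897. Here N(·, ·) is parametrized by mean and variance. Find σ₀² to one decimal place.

σ₀² = 19.5

For the Normal–Normal model with known σ², precisions add: τ_n = τ₀ + n/σ².
So 1/σ₀² = 1/1.6897 − 8/14.8 = 0.591821 − 0.540541 = 0.051280.
Hence σ₀² = 1/0.051280 ≈ 19.5.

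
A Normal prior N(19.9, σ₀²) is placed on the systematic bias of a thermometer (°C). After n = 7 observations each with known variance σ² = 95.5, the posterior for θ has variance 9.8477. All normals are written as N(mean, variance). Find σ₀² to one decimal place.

σ₀² = 35.4

Posterior precision equals prior precision plus data precision: 1/σ_n² = 1/σ₀² + n/σ².
So 1/σ₀² = 1/9.8477 − 7/95.5 = 0.101547 − 0.073298 = 0.028249.
Hence σ₀² = 1/0.028249 ≈ 35.4.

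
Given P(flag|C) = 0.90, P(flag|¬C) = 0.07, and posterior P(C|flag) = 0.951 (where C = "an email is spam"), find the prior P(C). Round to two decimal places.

P(C) = 0.60

In odds form, posterior odds = prior odds × likelihood ratio, so prior odds = posterior odds ÷ LR.
Posterior odds = 0.951/(1−0.951) = 19.4082. LR = 0.90/0.07 = 12.8571.
Prior odds = 19.4082/12.8571 = 1.5095, so P(C) = 1.5095/(1+1.5095) ≈ 0.60.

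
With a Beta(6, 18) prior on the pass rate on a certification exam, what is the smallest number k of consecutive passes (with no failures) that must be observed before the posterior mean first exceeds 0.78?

k = 58

After k passes and 0 failures the posterior is Beta(6+k, 18), with mean (6+k)/(6+18+k).
Set (6+k)/(24+k) > 0.78 and solve: k > (0.78·24 − 6)/(1 − 0.78) = 57.818.
The smallest integer exceeding 57.818 is 58.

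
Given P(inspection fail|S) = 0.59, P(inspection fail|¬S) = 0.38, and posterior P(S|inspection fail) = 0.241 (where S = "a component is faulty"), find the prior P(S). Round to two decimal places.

P(S) = 0.17

In odds form, posterior odds = prior odds × likelihood ratio, so prior odds = posterior odds ÷ LR.
Posterior odds = 0.241/(1−0.241) = 0.3175. LR = 0.59/0.38 = 1.5526.
Prior odds = 0.3175/1.5526 = 0.2045, so P(S) = 0.2045/(1+0.2045) ≈ 0.17.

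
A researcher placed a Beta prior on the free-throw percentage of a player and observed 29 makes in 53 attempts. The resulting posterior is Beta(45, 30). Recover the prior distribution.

A Beta(α, β) prior with s successes and f failures in binomial data gives a Beta(α+s, β+f) posterior.
So α = 45 − 29 = 16 and β = 30 − 24 = 6.

Beta(16, 6)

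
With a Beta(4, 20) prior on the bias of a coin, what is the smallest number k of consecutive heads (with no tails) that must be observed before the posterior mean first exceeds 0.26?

k = 4

After k heads and 0 tails the posterior is Beta(4+k, 20), with mean (4+k)/(4+20+k).
Set (4+k)/(24+k) > 0.26 and solve: k > (0.26·24 − 4)/(1 − 0.26) = 3.027.
The smallest integer exceeding 3.027 is 4, and checking k=4: (8)/(28) = 0.2857 > 0.26.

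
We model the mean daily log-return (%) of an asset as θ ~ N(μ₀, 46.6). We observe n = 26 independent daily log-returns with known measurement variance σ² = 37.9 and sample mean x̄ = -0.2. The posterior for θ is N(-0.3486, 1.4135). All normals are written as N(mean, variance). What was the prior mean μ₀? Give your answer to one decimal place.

The posterior mean is a precision-weighted average: μ_n = (τ₀μ₀ + τ_data·x̄)/(τ₀+τ_data), with τ₀=1/σ₀² and τ_data=n/σ².
Here τ₀ = 1/46.6 = 0.021459 and τ_data = 26/37.9 = 0.686016, so τ_n = 0.707475.
Rearranging for μ₀: μ₀ = (μ_n·τ_n − τ_data·x̄)/τ₀ = (-0.3486·0.707475 − 0.686016·-0.2) / 0.021459 = -0.109423/0.021459 ≈ -5.1.

μ₀ = -5.1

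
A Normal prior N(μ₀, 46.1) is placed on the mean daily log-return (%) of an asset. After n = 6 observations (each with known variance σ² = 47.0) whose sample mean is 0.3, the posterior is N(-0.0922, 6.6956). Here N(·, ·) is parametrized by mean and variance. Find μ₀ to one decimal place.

The posterior mean is a precision-weighted average: μ_n = (τ₀μ₀ + τ_data·x̄)/(τ₀+τ_data), with τ₀=1/σ₀² and τ_data=n/σ².
Here τ₀ = 1/46.1 = 0.021692 and τ_data = 6/47.0 = 0.127660, so τ_n = 0.149352.
Rearranging for μ₀: μ₀ = (μ_n·τ_n − τ_data·x̄)/τ₀ = (-0.0922·0.149352 − 0.127660·0.3) / 0.021692 = -0.052068/0.021692 ≈ -2.4.

μ₀ = -2.4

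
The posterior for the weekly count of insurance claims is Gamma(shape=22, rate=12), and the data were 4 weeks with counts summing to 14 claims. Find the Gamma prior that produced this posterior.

A Gamma(α, β) prior (rate parametrization) on a Poisson rate with n observations summing to S gives posterior Gamma(α+S, β+n).
So α = 22 − 14 = 8 and β = 12 − 4 = 8.

Gamma(shape=8, rate=8)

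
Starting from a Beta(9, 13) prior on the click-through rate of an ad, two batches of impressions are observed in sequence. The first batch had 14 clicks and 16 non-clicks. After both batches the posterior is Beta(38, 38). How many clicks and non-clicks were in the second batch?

15 clicks and 9 non-clicks

Sequential conjugate updates are equivalent to a single update on the pooled data, so total successes = posterior α − prior α and total failures = posterior β − prior β.
Total across both batches: 38−9=29 clicks, 38−13=25 non-clicks.
Subtract the first batch: 29−14=15 clicks and 25−16=9 non-clicks.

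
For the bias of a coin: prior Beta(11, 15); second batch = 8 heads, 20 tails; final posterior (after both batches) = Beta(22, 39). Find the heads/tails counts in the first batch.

3 heads and 4 tails

Sequential conjugate updates are equivalent to a single update on the pooled data, so total successes = posterior α − prior α and total failures = posterior β − prior β.
Total across both batches: 22−11=11 heads, 39−15=24 tails.
Subtract the second batch: 11−8=3 heads and 24−20=4 tails.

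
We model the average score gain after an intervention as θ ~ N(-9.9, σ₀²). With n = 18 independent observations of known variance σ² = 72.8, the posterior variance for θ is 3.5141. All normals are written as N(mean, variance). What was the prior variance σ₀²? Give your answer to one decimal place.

For the Normal–Normal model with known σ², precisions add: τ_n = τ₀ + n/σ².
So 1/σ₀² = 1/3.5141 − 18/72.8 = 0.284568 − 0.247253 = 0.037315.
Hence σ₀² = 1/0.037315 ≈ 26.8.

σ₀² = 26.8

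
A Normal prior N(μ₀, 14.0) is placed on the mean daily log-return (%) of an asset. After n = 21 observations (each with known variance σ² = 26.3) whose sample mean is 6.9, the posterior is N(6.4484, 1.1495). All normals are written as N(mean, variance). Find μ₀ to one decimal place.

The posterior mean is a precision-weighted average: μ_n = (τ₀μ₀ + τ_data·x̄)/(τ₀+τ_data), with τ₀=1/σ₀² and τ_data=n/σ².
Here τ₀ = 1/14.0 = 0.071429 and τ_data = 21/26.3 = 0.798479, so τ_n = 0.869908.
Rearranging for μ₀: μ₀ = (μ_n·τ_n − τ_data·x̄)/τ₀ = (6.4484·0.869908 − 0.798479·6.9) / 0.071429 = 0.100010/0.071429 ≈ 1.4.

μ₀ = 1.4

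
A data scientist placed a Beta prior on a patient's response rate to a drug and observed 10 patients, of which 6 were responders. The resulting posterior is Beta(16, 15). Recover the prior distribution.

Beta(10, 11)

Under Beta–binomial conjugacy the posterior parameters are (α+s, β+f).
Subtract the data counts: 16−6=10, 15−4=11.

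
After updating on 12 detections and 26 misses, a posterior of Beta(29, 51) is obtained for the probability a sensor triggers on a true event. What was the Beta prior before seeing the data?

A Beta(α, β) prior with s successes and f failures in binomial data gives a Beta(α+s, β+f) posterior.
So α = 29 − 12 = 17 and β = 51 − 26 = 25.

Beta(17, 25)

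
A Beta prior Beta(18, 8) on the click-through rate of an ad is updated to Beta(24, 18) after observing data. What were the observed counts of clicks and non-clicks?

Under Beta–binomial conjugacy the posterior parameters are (α+s, β+f).
Match parameters: s=24−18=6, f=18−8=10.

6 clicks and 10 non-clicks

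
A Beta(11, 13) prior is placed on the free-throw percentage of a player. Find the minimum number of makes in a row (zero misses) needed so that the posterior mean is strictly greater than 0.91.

After k makes and 0 misses the posterior is Beta(11+k, 13), with mean (11+k)/(11+13+k).
Set (11+k)/(24+k) > 0.91 and solve: k > (0.91·24 − 11)/(1 − 0.91) = 120.444.
The smallest integer exceeding 120.444 is 121.

k = 121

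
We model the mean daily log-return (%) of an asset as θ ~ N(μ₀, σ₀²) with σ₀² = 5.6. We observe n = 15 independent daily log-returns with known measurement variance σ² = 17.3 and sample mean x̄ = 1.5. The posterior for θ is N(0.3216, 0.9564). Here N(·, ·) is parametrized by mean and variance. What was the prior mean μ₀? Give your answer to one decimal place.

μ₀ = -5.4

The posterior mean is a precision-weighted average: μ_n = (τ₀μ₀ + τ_data·x̄)/(τ₀+τ_data), with τ₀=1/σ₀² and τ_data=n/σ².
Here τ₀ = 1/5.6 = 0.178571 and τ_data = 15/17.3 = 0.867052, so τ_n = 1.045623.
Rearranging for μ₀: μ₀ = (μ_n·τ_n − τ_data·x̄)/τ₀ = (0.3216·1.045623 − 0.867052·1.5) / 0.178571 = -0.964306/0.178571 ≈ -5.4.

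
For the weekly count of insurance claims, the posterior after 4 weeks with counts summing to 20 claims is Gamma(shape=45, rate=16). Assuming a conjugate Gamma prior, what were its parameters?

A Gamma(α, β) prior (rate parametrization) on a Poisson rate with n observations summing to S gives posterior Gamma(α+S, β+n).
So α = 45 − 20 = 25 and β = 16 − 4 = 12.

Gamma(shape=25, rate=12)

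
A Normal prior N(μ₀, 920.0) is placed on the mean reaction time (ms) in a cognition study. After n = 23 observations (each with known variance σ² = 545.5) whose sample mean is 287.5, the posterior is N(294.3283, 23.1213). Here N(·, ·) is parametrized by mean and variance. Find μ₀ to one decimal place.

With known observation variance, the Normal–Normal posterior has precision τ_n = τ₀ + n/σ² and mean μ_n = (τ₀μ₀ + (n/σ²)x̄)/τ_n.
Here τ₀ = 1/920.0 = 0.001087 and τ_data = 23/545.5 = 0.042163, so τ_n = 0.043250.
Rearranging for μ₀: μ₀ = (μ_n·τ_n − τ_data·x̄)/τ₀ = (294.3283·0.043250 − 0.042163·287.5) / 0.001087 = 0.607836/0.001087 ≈ 559.2.

μ₀ = 559.2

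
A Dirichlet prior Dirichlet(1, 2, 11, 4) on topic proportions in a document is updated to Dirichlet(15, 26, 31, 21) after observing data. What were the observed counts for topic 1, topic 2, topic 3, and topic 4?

For a Dirichlet(α) prior with multinomial counts c, the posterior is Dirichlet(α + c) componentwise.
Counts are posterior − prior componentwise: 15−1=14, 26−2=24, 31−11=20, 21−4=17.

counts (14, 24, 20, 17)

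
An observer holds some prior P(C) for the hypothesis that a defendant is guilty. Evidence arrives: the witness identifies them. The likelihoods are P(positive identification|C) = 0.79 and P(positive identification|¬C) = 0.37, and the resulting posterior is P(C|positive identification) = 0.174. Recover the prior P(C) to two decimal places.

P(C) = 0.09

Bayes' rule in odds form gives O(C|E) = O(C)·[P(E|C)/P(E|¬C)], hence O(C) = O(C|E)/LR.
Posterior odds = 0.174/(1−0.174) = 0.2107. LR = 0.79/0.37 = 2.1351.
Prior odds = 0.2107/2.1351 = 0.0987, so P(C) = 0.0987/(1+0.0987) ≈ 0.09.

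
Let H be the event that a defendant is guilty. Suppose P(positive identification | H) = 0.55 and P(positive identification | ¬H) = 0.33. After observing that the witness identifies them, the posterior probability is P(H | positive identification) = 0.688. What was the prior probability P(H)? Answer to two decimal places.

In odds form, posterior odds = prior odds × likelihood ratio, so prior odds = posterior odds ÷ LR.
Posterior odds = 0.688/(1−0.688) = 2.2051. LR = 0.55/0.33 = 1.6667.
Prior odds = 2.2051/1.6667 = 1.3230, so P(H) = 1.3230/(1+1.3230) ≈ 0.57.

P(H) = 0.57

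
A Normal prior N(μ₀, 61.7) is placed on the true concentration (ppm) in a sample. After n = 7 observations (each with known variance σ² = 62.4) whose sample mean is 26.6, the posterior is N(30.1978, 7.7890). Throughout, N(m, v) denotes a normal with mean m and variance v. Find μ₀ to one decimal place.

μ₀ = 55.1

With known observation variance, the Normal–Normal posterior has precision τ_n = τ₀ + n/σ² and mean μ_n = (τ₀μ₀ + (n/σ²)x̄)/τ_n.
Here τ₀ = 1/61.7 = 0.016207 and τ_data = 7/62.4 = 0.112179, so τ_n = 0.128386.
Rearranging for μ₀: μ₀ = (μ_n·τ_n − τ_data·x̄)/τ₀ = (30.1978·0.128386 − 0.112179·26.6) / 0.016207 = 0.893013/0.016207 ≈ 55.1.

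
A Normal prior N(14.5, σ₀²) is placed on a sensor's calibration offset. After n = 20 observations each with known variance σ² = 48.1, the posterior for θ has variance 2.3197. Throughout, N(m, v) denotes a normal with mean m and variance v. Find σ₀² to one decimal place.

For the Normal–Normal model with known σ², precisions add: τ_n = τ₀ + n/σ².
So 1/σ₀² = 1/2.3197 − 20/48.1 = 0.431090 − 0.415800 = 0.015290.
Hence σ₀² = 1/0.015290 ≈ 65.4.

σ₀² = 65.4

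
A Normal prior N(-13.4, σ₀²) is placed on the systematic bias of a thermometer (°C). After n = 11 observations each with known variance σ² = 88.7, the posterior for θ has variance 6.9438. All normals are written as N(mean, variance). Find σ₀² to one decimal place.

σ₀² = 50.0

Posterior precision equals prior precision plus data precision: 1/σ_n² = 1/σ₀² + n/σ².
So 1/σ₀² = 1/6.9438 − 11/88.7 = 0.144013 − 0.124014 = 0.019999.
Hence σ₀² = 1/0.019999 ≈ 50.0.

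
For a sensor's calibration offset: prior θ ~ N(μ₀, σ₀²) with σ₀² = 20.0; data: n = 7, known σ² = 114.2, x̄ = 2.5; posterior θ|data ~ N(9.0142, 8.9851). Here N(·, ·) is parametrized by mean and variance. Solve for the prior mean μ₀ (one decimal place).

μ₀ = 17.0

The posterior mean is a precision-weighted average: μ_n = (τ₀μ₀ + τ_data·x̄)/(τ₀+τ_data), with τ₀=1/σ₀² and τ_data=n/σ².
Here τ₀ = 1/20.0 = 0.050000 and τ_data = 7/114.2 = 0.061296, so τ_n = 0.111296.
Rearranging for μ₀: μ₀ = (μ_n·τ_n − τ_data·x̄)/τ₀ = (9.0142·0.111296 − 0.061296·2.5) / 0.050000 = 0.850004/0.050000 ≈ 17.0.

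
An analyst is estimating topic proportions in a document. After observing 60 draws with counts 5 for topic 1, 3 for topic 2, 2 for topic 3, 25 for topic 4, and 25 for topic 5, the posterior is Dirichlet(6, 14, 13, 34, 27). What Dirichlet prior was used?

Dirichlet(1, 11, 11, 9, 2)

For a Dirichlet(α) prior with multinomial counts c, the posterior is Dirichlet(α + c) componentwise.
Subtract each count from the matching posterior parameter: 6−5=1, 14−3=11, 13−2=11, 34−25=9, 27−25=2.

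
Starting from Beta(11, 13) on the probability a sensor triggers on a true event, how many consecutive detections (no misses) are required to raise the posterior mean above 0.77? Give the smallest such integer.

After k detections and 0 misses the posterior is Beta(11+k, 13), with mean (11+k)/(11+13+k).
Set (11+k)/(24+k) > 0.77 and solve: k > (0.77·24 − 11)/(1 − 0.77) = 32.522.
The smallest integer exceeding 32.522 is 33, and checking k=33: (44)/(57) = 0.7719 > 0.77.

k = 33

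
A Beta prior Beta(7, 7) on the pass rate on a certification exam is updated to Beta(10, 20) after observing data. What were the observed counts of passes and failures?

3 passes and 13 failures

A Beta(α, β) prior with s successes and f failures in binomial data gives a Beta(α+s, β+f) posterior.
Match parameters: s=10−7=3, f=20−7=13.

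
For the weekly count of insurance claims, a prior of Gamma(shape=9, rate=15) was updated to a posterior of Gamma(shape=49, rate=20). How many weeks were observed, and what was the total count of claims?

n = 5 weeks with total 40 claims

Gamma–Poisson conjugacy: posterior shape = α + Σxᵢ, posterior rate = β + n.
Matching: Σxᵢ = 49 − 9 = 40 and n = 20 − 15 = 5.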